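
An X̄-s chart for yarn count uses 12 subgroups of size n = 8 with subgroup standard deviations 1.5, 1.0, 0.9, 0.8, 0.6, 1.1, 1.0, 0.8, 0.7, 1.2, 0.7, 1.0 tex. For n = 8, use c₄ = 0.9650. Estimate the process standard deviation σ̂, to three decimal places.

s̄ = (1.5 + 1.0 + 0.9 + 0.8 + 0.6 + 1.1 + 1.0 + 0.8 + 0.7 + 1.2 + 0.7 + 1.0) / 12 = 0.9417
σ̂ = s̄ / c₄ = 0.9417 / 0.9650 = 0.9758

0.976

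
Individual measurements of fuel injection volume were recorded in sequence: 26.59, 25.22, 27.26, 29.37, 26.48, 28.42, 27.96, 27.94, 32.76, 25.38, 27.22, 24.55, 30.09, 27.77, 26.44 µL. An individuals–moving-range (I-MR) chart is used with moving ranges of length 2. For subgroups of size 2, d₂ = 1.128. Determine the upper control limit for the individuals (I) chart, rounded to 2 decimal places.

34.54

X̄ = (26.59 + 25.22 + 27.26 + 29.37 + 26.48 + 28.42 + 27.96 + 27.94 + 32.76 + 25.38 + 27.22 + 24.55 + 30.09 + 27.77 + 26.44) / 15 = 27.5633
Moving ranges: 1.37, 2.04, 2.11, 2.89, 1.94, 0.46, 0.02, 4.82, 7.38, 1.84, 2.67, 5.54, 2.32, 1.33; M̄R̄ = 36.7300 / 14 = 2.6236
UCL = X̄ + 3·M̄R̄/d₂ = 27.5633 + 3 × 2.6236 / 1.128 = 34.5409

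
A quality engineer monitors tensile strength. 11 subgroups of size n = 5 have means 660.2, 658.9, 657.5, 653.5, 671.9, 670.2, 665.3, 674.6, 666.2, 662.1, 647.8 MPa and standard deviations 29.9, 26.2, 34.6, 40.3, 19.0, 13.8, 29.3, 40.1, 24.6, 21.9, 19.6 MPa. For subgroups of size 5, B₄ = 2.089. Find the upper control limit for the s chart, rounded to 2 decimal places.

56.84

s̄ = (29.9 + 26.2 + 34.6 + 40.3 + 19.0 + 13.8 + 29.3 + 40.1 + 24.6 + 21.9 + 19.6) / 11 = 27.2091
UCL_s = B₄·s̄ = 2.089 × 27.2091 = 56.8398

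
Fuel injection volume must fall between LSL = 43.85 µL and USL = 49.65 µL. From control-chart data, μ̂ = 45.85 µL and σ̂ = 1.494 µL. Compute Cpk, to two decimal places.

Cpu = (USL − μ̂) / (3σ̂) = (49.65 − 45.85) / (3 × 1.494) = 0.8478; Cpl = (μ̂ − LSL) / (3σ̂) = (45.85 − 43.85) / (3 × 1.494) = 0.4462; Cpk = min(Cpu, Cpl) = 0.4462

0.45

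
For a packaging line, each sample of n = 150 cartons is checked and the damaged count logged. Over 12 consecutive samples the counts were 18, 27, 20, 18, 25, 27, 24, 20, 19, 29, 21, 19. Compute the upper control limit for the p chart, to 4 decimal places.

0.2354

p̄ = Σdᵢ / (k·n) = 267 / (12 × 150) = 0.14833
UCL = p̄ + 3·√(p̄(1−p̄)/n) = 0.14833 + 3 × √(0.14833×0.85167/150) = 0.14833 + 3 × 0.02902 = 0.23540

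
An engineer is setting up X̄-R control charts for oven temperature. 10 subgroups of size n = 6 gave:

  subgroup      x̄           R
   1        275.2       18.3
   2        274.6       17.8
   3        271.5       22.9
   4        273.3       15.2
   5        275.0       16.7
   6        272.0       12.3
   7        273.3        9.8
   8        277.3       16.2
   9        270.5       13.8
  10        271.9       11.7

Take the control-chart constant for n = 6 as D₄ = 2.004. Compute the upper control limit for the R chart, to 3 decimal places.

31.002

R̄ = (18.3 + 17.8 + 22.9 + 15.2 + 16.7 + 12.3 + 9.8 + 16.2 + 13.8 + 11.7) / 10 = 154.7000 / 10 = 15.4700
UCL_R = D₄·R̄ = 2.004 × 15.4700 = 31.0019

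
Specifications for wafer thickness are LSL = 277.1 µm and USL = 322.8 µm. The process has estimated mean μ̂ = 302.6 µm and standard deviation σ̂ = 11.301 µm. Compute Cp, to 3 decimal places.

0.674

Cp = (USL − LSL) / (6σ̂) = (322.8 − 277.1) / (6 × 11.301) = 45.7000 / 67.8060 = 0.6740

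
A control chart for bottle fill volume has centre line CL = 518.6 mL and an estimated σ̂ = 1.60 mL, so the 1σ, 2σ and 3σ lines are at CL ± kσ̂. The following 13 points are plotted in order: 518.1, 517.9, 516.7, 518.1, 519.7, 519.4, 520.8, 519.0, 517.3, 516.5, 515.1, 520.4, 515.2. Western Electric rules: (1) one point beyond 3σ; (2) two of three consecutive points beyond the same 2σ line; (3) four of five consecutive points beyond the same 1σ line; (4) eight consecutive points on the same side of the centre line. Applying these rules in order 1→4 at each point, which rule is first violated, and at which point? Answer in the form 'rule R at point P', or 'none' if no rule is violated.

rule 2 at point 13

Zone of each point (C = within 1σ̂, B = 1σ̂–2σ̂, A = 2σ̂–3σ̂, * = beyond 3σ̂; sign = side of CL): 1:-C, 2:-C, 3:-B, 4:-C, 5:+C, 6:+C, 7:+B, 8:+C, 9:-C, 10:-B, 11:-A, 12:+B, 13:-A
Rule 2 (two of three consecutive points beyond the same 2σ limit) is satisfied at point 13.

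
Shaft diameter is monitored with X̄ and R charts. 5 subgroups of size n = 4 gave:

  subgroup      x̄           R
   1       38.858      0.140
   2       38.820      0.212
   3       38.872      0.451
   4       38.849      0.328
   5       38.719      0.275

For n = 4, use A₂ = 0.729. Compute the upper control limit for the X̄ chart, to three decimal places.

39.029

X̄̄ = (38.858 + 38.820 + 38.872 + 38.849 + 38.719) / 5 = 194.1180 / 5 = 38.8236
R̄ = (0.140 + 0.212 + 0.451 + 0.328 + 0.275) / 5 = 1.4060 / 5 = 0.2812
UCL = X̄̄ + A₂·R̄ = 38.8236 + 0.729 × 0.2812 = 39.0286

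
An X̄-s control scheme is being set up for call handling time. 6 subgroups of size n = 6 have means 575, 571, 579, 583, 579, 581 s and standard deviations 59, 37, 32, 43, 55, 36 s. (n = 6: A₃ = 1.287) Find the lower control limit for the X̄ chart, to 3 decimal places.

521.801

X̄̄ = (575 + 571 + 579 + 583 + 579 + 581) / 6 = 578.0000
s̄ = (59 + 37 + 32 + 43 + 55 + 36) / 6 = 43.6667
LCL = X̄̄ − A₃·s̄ = 578.0000 − 1.287 × 43.6667 = 521.8010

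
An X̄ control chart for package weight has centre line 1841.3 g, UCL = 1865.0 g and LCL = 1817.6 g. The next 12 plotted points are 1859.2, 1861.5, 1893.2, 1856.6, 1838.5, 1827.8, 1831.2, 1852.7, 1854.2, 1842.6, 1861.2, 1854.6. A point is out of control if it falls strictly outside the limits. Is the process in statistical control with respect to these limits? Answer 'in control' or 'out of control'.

out of control

Compare each point to [1817.6, 1865.0]: sample 3 = 1893.2 > UCL.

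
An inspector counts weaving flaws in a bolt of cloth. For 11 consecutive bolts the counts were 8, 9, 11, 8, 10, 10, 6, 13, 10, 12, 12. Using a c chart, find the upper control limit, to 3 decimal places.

c̄ = (8 + 9 + 11 + 8 + 10 + 10 + 6 + 13 + 10 + 12 + 12) / 11 = 109 / 11 = 9.9091
UCL = c̄ + 3√c̄ = 9.9091 + 3 × √9.9091 = 9.9091 + 3 × 3.1479 = 19.3527

19.353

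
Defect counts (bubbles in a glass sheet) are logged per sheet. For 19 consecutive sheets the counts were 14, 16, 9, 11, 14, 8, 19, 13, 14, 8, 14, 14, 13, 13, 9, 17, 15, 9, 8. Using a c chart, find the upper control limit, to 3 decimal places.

23.144

c̄ = (14 + 16 + 9 + 11 + 14 + 8 + 19 + 13 + 14 + 8 + 14 + 14 + 13 + 13 + 9 + 17 + 15 + 9 + 8) / 19 = 238 / 19 = 12.5263
UCL = c̄ + 3√c̄ = 12.5263 + 3 × √12.5263 = 12.5263 + 3 × 3.5393 = 23.1441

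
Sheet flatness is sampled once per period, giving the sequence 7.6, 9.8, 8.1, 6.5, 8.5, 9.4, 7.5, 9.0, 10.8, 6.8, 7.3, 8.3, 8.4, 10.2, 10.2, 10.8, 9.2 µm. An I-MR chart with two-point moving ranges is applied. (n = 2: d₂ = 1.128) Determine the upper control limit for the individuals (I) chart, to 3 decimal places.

X̄ = (7.6 + 9.8 + 8.1 + 6.5 + 8.5 + 9.4 + 7.5 + 9.0 + 10.8 + 6.8 + 7.3 + 8.3 + 8.4 + 10.2 + 10.2 + 10.8 + 9.2) / 17 = 8.7294
Moving ranges: 2.2, 1.7, 1.6, 2.0, 0.9, 1.9, 1.5, 1.8, 4.0, 0.5, 1.0, 0.1, 1.8, 0.0, 0.6, 1.6; M̄R̄ = 23.2000 / 16 = 1.4500
UCL = X̄ + 3·M̄R̄/d₂ = 8.7294 + 3 × 1.4500 / 1.128 = 12.5858

12.586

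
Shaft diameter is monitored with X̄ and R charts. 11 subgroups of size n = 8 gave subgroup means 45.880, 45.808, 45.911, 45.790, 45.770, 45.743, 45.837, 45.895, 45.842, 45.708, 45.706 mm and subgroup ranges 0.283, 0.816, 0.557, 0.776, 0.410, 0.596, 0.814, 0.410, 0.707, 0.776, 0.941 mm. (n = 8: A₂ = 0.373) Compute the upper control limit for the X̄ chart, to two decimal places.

46.05

X̄̄ = (45.880 + 45.808 + 45.911 + 45.790 + 45.770 + 45.743 + 45.837 + 45.895 + 45.842 + 45.708 + 45.706) / 11 = 503.8900 / 11 = 45.8082
R̄ = (0.283 + 0.816 + 0.557 + 0.776 + 0.410 + 0.596 + 0.814 + 0.410 + 0.707 + 0.776 + 0.941) / 11 = 7.0860 / 11 = 0.6442
UCL = X̄̄ + A₂·R̄ = 45.8082 + 0.373 × 0.6442 = 46.0485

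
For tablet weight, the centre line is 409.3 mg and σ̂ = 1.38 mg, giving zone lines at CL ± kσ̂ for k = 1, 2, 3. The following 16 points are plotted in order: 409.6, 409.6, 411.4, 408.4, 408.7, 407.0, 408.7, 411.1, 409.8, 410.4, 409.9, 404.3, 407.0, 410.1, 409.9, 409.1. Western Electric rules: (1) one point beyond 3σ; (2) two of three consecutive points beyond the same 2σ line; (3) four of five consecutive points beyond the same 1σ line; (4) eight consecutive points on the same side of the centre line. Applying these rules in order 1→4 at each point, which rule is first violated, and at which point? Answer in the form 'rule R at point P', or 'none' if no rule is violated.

Zone of each point (C = within 1σ̂, B = 1σ̂–2σ̂, A = 2σ̂–3σ̂, * = beyond 3σ̂; sign = side of CL): 1:+C, 2:+C, 3:+B, 4:-C, 5:-C, 6:-B, 7:-C, 8:+B, 9:+C, 10:+C, 11:+C, 12:-*, 13:-B, 14:+C, 15:+C, 16:-C
Rule 1 (one point beyond the 3σ limits) is satisfied at point 12.

rule 1 at point 12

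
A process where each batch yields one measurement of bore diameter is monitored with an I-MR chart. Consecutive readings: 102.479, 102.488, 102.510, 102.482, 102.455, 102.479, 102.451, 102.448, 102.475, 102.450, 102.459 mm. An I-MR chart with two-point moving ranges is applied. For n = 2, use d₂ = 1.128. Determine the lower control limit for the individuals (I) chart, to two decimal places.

102.42

X̄ = (102.479 + 102.488 + 102.510 + 102.482 + 102.455 + 102.479 + 102.451 + 102.448 + 102.475 + 102.450 + 102.459) / 11 = 102.4705
Moving ranges: 0.009, 0.022, 0.028, 0.027, 0.024, 0.028, 0.003, 0.027, 0.025, 0.009; M̄R̄ = 0.2020 / 10 = 0.0202
LCL = X̄ − 3·M̄R̄/d₂ = 102.4705 − 3 × 0.0202 / 1.128 = 102.4168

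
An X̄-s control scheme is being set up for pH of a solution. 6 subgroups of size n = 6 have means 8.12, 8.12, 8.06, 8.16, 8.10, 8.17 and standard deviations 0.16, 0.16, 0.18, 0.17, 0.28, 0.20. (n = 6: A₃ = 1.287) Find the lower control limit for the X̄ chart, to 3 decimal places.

7.875

X̄̄ = (8.12 + 8.12 + 8.06 + 8.16 + 8.10 + 8.17) / 6 = 8.1217
s̄ = (0.16 + 0.16 + 0.18 + 0.17 + 0.28 + 0.20) / 6 = 0.1917
LCL = X̄̄ − A₃·s̄ = 8.1217 − 1.287 × 0.1917 = 7.8750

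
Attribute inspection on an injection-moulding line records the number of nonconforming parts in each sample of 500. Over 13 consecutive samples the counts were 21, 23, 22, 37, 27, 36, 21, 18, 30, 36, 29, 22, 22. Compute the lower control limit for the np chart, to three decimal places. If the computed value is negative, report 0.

11.443

p̄ = Σdᵢ / (k·n) = 344 / (13 × 500) = 0.05292
LCL = np̄ − 3·√(np̄(1−p̄)) = 26.4615 − 3 × 5.0061 = 11.4432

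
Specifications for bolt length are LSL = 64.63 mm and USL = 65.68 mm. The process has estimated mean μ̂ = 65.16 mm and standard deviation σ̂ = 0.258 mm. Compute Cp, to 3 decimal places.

0.678

Cp = (USL − LSL) / (6σ̂) = (65.68 − 64.63) / (6 × 0.258) = 1.0500 / 1.5480 = 0.6783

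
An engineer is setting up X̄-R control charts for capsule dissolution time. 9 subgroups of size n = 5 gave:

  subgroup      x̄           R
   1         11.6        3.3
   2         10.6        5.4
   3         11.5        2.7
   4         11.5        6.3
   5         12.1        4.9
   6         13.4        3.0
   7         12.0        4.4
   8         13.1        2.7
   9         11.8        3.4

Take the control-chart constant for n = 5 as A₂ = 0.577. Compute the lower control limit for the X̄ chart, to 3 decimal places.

9.641

X̄̄ = (11.6 + 10.6 + 11.5 + 11.5 + 12.1 + 13.4 + 12.0 + 13.1 + 11.8) / 9 = 107.6000 / 9 = 11.9556
R̄ = (3.3 + 5.4 + 2.7 + 6.3 + 4.9 + 3.0 + 4.4 + 2.7 + 3.4) / 9 = 36.1000 / 9 = 4.0111
LCL = X̄̄ − A₂·R̄ = 11.9556 − 0.577 × 4.0111 = 9.6411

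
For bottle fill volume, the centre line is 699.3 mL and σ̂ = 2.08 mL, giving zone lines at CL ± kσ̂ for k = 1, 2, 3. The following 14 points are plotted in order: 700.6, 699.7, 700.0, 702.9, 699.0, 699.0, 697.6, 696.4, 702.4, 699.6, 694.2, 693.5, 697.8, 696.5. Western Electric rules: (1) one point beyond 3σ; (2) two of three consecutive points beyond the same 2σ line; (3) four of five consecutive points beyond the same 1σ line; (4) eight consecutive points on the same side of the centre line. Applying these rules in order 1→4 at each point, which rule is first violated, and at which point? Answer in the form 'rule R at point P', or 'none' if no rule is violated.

rule 2 at point 12

Zone of each point (C = within 1σ̂, B = 1σ̂–2σ̂, A = 2σ̂–3σ̂, * = beyond 3σ̂; sign = side of CL): 1:+C, 2:+C, 3:+C, 4:+B, 5:-C, 6:-C, 7:-C, 8:-B, 9:+B, 10:+C, 11:-A, 12:-A, 13:-C, 14:-B
Rule 2 (two of three consecutive points beyond the same 2σ limit) is satisfied at point 12.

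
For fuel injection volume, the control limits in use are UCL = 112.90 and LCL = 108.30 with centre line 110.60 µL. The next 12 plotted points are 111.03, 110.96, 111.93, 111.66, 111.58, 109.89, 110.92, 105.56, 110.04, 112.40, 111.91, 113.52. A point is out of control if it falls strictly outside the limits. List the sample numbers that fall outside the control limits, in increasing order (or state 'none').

8, 12

Compare each point to [108.30, 112.90]: sample 8 = 105.56 < LCL; sample 12 = 113.52 > UCL.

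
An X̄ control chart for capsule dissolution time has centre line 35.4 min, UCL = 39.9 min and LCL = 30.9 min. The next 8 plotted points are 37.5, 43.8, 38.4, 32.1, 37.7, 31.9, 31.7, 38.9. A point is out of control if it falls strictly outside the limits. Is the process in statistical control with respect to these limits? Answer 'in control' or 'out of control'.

Compare each point to [30.9, 39.9]: sample 2 = 43.8 > UCL.

out of control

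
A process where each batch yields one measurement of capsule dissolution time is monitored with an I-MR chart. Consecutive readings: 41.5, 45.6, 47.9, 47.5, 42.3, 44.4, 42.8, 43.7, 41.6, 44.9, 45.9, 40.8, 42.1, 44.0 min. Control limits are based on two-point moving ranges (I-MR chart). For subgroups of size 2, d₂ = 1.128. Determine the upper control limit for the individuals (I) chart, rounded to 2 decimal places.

X̄ = (41.5 + 45.6 + 47.9 + 47.5 + 42.3 + 44.4 + 42.8 + 43.7 + 41.6 + 44.9 + 45.9 + 40.8 + 42.1 + 44.0) / 14 = 43.9286
Moving ranges: 4.1, 2.3, 0.4, 5.2, 2.1, 1.6, 0.9, 2.1, 3.3, 1.0, 5.1, 1.3, 1.9; M̄R̄ = 31.3000 / 13 = 2.4077
UCL = X̄ + 3·M̄R̄/d₂ = 43.9286 + 3 × 2.4077 / 1.128 = 50.3320

50.33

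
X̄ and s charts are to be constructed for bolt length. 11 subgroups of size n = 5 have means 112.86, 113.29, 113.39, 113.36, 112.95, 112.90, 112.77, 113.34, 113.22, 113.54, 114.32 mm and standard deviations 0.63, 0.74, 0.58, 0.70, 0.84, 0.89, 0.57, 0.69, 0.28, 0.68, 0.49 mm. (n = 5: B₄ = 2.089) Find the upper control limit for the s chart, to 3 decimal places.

s̄ = (0.63 + 0.74 + 0.58 + 0.70 + 0.84 + 0.89 + 0.57 + 0.69 + 0.28 + 0.68 + 0.49) / 11 = 0.6445
UCL_s = B₄·s̄ = 2.089 × 0.6445 = 1.3465

1.346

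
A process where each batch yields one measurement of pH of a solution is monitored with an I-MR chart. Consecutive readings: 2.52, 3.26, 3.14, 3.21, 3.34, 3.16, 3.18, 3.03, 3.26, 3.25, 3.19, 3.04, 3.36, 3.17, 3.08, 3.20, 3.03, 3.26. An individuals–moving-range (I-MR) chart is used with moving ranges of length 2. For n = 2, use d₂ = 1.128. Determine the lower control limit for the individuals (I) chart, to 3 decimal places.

X̄ = (2.52 + 3.26 + 3.14 + 3.21 + 3.34 + 3.16 + 3.18 + 3.03 + 3.26 + 3.25 + 3.19 + 3.04 + 3.36 + 3.17 + 3.08 + 3.20 + 3.03 + 3.26) / 18 = 3.1489
Moving ranges: 0.74, 0.12, 0.07, 0.13, 0.18, 0.02, 0.15, 0.23, 0.01, 0.06, 0.15, 0.32, 0.19, 0.09, 0.12, 0.17, 0.23; M̄R̄ = 2.9800 / 17 = 0.1753
LCL = X̄ − 3·M̄R̄/d₂ = 3.1489 − 3 × 0.1753 / 1.128 = 2.6827

2.683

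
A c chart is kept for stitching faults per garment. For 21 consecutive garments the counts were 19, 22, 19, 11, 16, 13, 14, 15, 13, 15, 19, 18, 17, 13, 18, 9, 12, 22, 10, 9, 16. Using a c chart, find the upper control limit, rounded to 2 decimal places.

26.95

c̄ = (19 + 22 + 19 + 11 + 16 + 13 + 14 + 15 + 13 + 15 + 19 + 18 + 17 + 13 + 18 + 9 + 12 + 22 + 10 + 9 + 16) / 21 = 320 / 21 = 15.2381
UCL = c̄ + 3√c̄ = 15.2381 + 3 × √15.2381 = 15.2381 + 3 × 3.9036 = 26.9489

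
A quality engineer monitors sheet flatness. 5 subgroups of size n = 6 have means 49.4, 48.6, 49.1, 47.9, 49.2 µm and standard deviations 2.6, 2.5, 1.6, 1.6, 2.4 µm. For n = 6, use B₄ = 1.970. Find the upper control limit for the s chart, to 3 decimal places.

4.216

s̄ = (2.6 + 2.5 + 1.6 + 1.6 + 2.4) / 5 = 2.1400
UCL_s = B₄·s̄ = 1.970 × 2.1400 = 4.2158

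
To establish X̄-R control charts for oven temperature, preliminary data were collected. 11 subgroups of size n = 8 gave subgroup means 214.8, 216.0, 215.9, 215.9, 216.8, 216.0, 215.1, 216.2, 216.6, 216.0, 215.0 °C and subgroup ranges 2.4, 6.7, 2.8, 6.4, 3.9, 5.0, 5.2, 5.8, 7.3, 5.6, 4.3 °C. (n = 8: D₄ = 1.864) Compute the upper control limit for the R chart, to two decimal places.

9.39

R̄ = (2.4 + 6.7 + 2.8 + 6.4 + 3.9 + 5.0 + 5.2 + 5.8 + 7.3 + 5.6 + 4.3) / 11 = 55.4000 / 11 = 5.0364
UCL_R = D₄·R̄ = 1.864 × 5.0364 = 9.3878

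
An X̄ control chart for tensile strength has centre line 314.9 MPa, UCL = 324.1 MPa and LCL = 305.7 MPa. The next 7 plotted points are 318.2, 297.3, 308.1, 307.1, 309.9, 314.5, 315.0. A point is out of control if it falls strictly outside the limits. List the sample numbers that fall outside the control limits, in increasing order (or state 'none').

Compare each point to [305.7, 324.1]: sample 2 = 297.3 < LCL.

2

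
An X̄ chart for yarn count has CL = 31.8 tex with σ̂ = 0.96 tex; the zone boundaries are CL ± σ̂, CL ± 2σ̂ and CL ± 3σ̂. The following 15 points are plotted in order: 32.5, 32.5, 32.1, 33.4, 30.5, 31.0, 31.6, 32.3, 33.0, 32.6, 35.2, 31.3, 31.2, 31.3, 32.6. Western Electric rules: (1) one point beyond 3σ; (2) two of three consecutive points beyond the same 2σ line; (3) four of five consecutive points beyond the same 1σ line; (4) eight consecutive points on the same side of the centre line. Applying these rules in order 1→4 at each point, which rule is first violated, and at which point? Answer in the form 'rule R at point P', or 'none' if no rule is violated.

Zone of each point (C = within 1σ̂, B = 1σ̂–2σ̂, A = 2σ̂–3σ̂, * = beyond 3σ̂; sign = side of CL): 1:+C, 2:+C, 3:+C, 4:+B, 5:-B, 6:-C, 7:-C, 8:+C, 9:+B, 10:+C, 11:+*, 12:-C, 13:-C, 14:-C, 15:+C
Rule 1 (one point beyond the 3σ limits) is satisfied at point 11.

rule 1 at point 11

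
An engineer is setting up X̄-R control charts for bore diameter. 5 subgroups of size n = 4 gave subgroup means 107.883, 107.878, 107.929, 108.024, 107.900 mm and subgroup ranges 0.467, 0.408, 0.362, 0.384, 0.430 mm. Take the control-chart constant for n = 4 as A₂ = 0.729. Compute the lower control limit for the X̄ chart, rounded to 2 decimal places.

X̄̄ = (107.883 + 107.878 + 107.929 + 108.024 + 107.900) / 5 = 539.6140 / 5 = 107.9228
R̄ = (0.467 + 0.408 + 0.362 + 0.384 + 0.430) / 5 = 2.0510 / 5 = 0.4102
LCL = X̄̄ − A₂·R̄ = 107.9228 − 0.729 × 0.4102 = 107.6238

107.62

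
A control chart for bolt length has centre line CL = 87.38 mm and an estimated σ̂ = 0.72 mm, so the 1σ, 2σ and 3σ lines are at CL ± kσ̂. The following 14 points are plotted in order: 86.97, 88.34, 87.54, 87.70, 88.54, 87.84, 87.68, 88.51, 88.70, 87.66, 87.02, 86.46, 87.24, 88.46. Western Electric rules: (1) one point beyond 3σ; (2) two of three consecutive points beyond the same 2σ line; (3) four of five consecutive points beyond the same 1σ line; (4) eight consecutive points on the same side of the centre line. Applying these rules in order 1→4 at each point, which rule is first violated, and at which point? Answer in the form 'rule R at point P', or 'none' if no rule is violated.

rule 4 at point 9

Zone of each point (C = within 1σ̂, B = 1σ̂–2σ̂, A = 2σ̂–3σ̂, * = beyond 3σ̂; sign = side of CL): 1:-C, 2:+B, 3:+C, 4:+C, 5:+B, 6:+C, 7:+C, 8:+B, 9:+B, 10:+C, 11:-C, 12:-B, 13:-C, 14:+B
Rule 4 (eight consecutive points on the same side of the centre line) is satisfied at point 9.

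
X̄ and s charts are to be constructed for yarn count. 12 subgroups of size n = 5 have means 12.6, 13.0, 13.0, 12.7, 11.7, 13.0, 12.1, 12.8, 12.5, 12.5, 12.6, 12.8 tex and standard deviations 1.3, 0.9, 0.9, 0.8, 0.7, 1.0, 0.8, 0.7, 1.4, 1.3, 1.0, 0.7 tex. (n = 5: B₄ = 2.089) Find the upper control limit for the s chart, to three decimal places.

s̄ = (1.3 + 0.9 + 0.9 + 0.8 + 0.7 + 1.0 + 0.8 + 0.7 + 1.4 + 1.3 + 1.0 + 0.7) / 12 = 0.9583
UCL_s = B₄·s̄ = 2.089 × 0.9583 = 2.0020

2.002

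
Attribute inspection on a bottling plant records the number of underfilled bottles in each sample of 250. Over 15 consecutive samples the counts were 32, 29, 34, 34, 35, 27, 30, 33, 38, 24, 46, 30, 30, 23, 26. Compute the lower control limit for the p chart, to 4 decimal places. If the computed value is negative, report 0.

0.0627

p̄ = Σdᵢ / (k·n) = 471 / (15 × 250) = 0.12560
LCL = p̄ − 3·√(p̄(1−p̄)/n) = 0.12560 − 3 × 0.02096 = 0.06272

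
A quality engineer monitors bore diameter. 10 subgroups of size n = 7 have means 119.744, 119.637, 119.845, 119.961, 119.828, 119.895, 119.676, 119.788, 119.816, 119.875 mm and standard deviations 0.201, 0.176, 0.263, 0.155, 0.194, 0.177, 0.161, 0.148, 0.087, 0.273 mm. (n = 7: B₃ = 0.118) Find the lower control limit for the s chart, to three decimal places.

0.022

s̄ = (0.201 + 0.176 + 0.263 + 0.155 + 0.194 + 0.177 + 0.161 + 0.148 + 0.087 + 0.273) / 10 = 0.1835
LCL_s = B₃·s̄ = 0.118 × 0.1835 = 0.0217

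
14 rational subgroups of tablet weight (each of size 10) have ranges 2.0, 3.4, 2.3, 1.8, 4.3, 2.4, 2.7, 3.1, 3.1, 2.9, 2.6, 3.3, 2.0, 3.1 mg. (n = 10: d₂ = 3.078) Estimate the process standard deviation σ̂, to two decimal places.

R̄ = (2.0 + 3.4 + 2.3 + 1.8 + 4.3 + 2.4 + 2.7 + 3.1 + 3.1 + 2.9 + 2.6 + 3.3 + 2.0 + 3.1) / 14 = 2.7857
σ̂ = R̄ / d₂ = 2.7857 / 3.078 = 0.9050

0.91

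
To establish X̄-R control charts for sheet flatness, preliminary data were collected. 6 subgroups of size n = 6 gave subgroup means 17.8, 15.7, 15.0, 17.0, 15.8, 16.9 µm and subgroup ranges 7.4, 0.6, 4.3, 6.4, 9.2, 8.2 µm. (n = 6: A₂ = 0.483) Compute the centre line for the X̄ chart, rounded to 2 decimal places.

16.37

X̄̄ = (17.8 + 15.7 + 15.0 + 17.0 + 15.8 + 16.9) / 6 = 98.2000 / 6 = 16.3667
CL = X̄̄ = 16.3667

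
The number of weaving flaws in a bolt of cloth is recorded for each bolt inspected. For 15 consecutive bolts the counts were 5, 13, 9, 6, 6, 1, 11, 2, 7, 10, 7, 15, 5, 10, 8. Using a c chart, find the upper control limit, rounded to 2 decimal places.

15.97

c̄ = (5 + 13 + 9 + 6 + 6 + 1 + 11 + 2 + 7 + 10 + 7 + 15 + 5 + 10 + 8) / 15 = 115 / 15 = 7.6667
UCL = c̄ + 3√c̄ = 7.6667 + 3 × √7.6667 = 7.6667 + 3 × 2.7689 = 15.9733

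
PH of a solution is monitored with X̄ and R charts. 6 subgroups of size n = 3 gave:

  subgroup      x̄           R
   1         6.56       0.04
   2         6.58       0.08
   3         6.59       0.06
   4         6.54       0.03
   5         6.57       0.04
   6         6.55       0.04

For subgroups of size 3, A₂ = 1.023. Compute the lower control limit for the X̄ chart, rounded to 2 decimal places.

6.52

X̄̄ = (6.56 + 6.58 + 6.59 + 6.54 + 6.57 + 6.55) / 6 = 39.3900 / 6 = 6.5650
R̄ = (0.04 + 0.08 + 0.06 + 0.03 + 0.04 + 0.04) / 6 = 0.2900 / 6 = 0.0483
LCL = X̄̄ − A₂·R̄ = 6.5650 − 1.023 × 0.0483 = 6.5156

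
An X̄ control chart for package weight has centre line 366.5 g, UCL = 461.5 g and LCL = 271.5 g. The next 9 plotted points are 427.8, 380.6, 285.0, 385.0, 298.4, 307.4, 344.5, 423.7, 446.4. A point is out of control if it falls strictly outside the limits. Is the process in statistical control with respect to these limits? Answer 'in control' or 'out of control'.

All 9 points lie within [271.5, 461.5].

in control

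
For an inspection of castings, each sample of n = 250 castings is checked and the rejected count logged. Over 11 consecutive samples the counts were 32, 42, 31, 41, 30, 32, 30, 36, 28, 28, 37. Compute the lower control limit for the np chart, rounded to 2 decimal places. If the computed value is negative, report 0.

17.23

p̄ = Σdᵢ / (k·n) = 367 / (11 × 250) = 0.13345
LCL = np̄ − 3·√(np̄(1−p̄)) = 33.3636 − 3 × 5.3769 = 17.2329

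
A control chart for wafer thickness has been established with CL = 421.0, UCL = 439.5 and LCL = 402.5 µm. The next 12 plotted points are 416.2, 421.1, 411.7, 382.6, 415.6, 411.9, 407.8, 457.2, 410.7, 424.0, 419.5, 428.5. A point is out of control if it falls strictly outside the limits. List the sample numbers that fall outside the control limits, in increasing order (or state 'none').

4, 8

Compare each point to [402.5, 439.5]: sample 4 = 382.6 < LCL; sample 8 = 457.2 > UCL.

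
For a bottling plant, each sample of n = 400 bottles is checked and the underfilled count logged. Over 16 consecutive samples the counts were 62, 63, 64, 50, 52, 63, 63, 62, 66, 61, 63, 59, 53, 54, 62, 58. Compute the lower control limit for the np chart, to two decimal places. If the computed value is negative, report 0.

p̄ = Σdᵢ / (k·n) = 955 / (16 × 400) = 0.14922
LCL = np̄ − 3·√(np̄(1−p̄)) = 59.6875 − 3 × 7.1261 = 38.3093

38.31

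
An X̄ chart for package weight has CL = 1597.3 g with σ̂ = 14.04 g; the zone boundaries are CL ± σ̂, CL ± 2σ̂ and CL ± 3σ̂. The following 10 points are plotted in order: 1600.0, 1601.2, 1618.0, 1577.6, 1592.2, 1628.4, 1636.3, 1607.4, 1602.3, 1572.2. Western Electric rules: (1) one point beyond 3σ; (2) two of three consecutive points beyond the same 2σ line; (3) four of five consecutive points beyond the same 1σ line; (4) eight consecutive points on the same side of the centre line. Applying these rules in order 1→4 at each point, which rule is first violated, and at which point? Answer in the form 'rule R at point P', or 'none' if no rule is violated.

rule 2 at point 7

Zone of each point (C = within 1σ̂, B = 1σ̂–2σ̂, A = 2σ̂–3σ̂, * = beyond 3σ̂; sign = side of CL): 1:+C, 2:+C, 3:+B, 4:-B, 5:-C, 6:+A, 7:+A, 8:+C, 9:+C, 10:-B
Rule 2 (two of three consecutive points beyond the same 2σ limit) is satisfied at point 7.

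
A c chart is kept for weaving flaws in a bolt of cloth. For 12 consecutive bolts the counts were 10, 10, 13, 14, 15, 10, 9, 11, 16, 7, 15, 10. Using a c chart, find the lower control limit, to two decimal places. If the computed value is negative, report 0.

c̄ = (10 + 10 + 13 + 14 + 15 + 10 + 9 + 11 + 16 + 7 + 15 + 10) / 12 = 140 / 12 = 11.6667
LCL = c̄ − 3√c̄ = 11.6667 − 3 × 3.4157 = 1.4197

1.42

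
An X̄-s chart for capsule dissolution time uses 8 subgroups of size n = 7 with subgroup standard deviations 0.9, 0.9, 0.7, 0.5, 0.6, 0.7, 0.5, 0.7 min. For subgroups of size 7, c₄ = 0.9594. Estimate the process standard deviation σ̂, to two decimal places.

0.72

s̄ = (0.9 + 0.9 + 0.7 + 0.5 + 0.6 + 0.7 + 0.5 + 0.7) / 8 = 0.6875
σ̂ = s̄ / c₄ = 0.6875 / 0.9594 = 0.7166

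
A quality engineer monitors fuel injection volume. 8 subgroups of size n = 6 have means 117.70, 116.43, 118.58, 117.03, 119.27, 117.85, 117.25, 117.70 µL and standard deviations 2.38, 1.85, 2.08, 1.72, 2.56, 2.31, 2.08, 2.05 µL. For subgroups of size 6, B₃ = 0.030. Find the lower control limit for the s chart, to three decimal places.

0.064

s̄ = (2.38 + 1.85 + 2.08 + 1.72 + 2.56 + 2.31 + 2.08 + 2.05) / 8 = 2.1288
LCL_s = B₃·s̄ = 0.030 × 2.1288 = 0.0639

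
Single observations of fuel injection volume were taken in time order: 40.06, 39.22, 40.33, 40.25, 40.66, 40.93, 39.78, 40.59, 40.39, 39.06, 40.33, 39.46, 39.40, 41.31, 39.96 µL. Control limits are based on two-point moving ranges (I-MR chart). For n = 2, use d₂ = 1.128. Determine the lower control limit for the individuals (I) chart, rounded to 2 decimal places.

X̄ = (40.06 + 39.22 + 40.33 + 40.25 + 40.66 + 40.93 + 39.78 + 40.59 + 40.39 + 39.06 + 40.33 + 39.46 + 39.40 + 41.31 + 39.96) / 15 = 40.1153
Moving ranges: 0.84, 1.11, 0.08, 0.41, 0.27, 1.15, 0.81, 0.20, 1.33, 1.27, 0.87, 0.06, 1.91, 1.35; M̄R̄ = 11.6600 / 14 = 0.8329
LCL = X̄ − 3·M̄R̄/d₂ = 40.1153 − 3 × 0.8329 / 1.128 = 37.9003

37.90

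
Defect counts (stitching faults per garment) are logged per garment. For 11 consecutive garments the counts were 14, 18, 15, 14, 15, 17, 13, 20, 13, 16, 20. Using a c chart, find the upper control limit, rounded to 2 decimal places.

27.87

c̄ = (14 + 18 + 15 + 14 + 15 + 17 + 13 + 20 + 13 + 16 + 20) / 11 = 175 / 11 = 15.9091
UCL = c̄ + 3√c̄ = 15.9091 + 3 × √15.9091 = 15.9091 + 3 × 3.9886 = 27.8750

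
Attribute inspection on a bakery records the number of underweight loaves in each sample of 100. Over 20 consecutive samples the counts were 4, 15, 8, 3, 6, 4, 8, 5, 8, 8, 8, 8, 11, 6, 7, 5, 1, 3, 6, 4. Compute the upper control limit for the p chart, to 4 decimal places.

0.1374

p̄ = Σdᵢ / (k·n) = 128 / (20 × 100) = 0.06400
UCL = p̄ + 3·√(p̄(1−p̄)/n) = 0.06400 + 3 × √(0.06400×0.93600/100) = 0.06400 + 3 × 0.02448 = 0.13743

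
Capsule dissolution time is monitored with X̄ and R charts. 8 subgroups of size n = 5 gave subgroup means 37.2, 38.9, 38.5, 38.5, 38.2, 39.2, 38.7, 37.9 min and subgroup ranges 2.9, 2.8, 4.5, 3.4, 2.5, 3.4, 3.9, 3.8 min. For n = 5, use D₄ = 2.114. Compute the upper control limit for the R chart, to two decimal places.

7.19

R̄ = (2.9 + 2.8 + 4.5 + 3.4 + 2.5 + 3.4 + 3.9 + 3.8) / 8 = 27.2000 / 8 = 3.4000
UCL_R = D₄·R̄ = 2.114 × 3.4000 = 7.1876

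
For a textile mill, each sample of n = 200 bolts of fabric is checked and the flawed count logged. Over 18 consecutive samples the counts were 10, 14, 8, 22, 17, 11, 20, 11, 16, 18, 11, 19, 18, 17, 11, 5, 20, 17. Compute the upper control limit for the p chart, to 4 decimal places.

0.1290

p̄ = Σdᵢ / (k·n) = 265 / (18 × 200) = 0.07361
UCL = p̄ + 3·√(p̄(1−p̄)/n) = 0.07361 + 3 × √(0.07361×0.92639/200) = 0.07361 + 3 × 0.01847 = 0.12901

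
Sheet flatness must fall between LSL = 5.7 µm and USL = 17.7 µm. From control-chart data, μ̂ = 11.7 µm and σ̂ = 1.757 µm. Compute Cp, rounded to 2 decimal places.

Cp = (USL − LSL) / (6σ̂) = (17.7 − 5.7) / (6 × 1.757) = 12.0000 / 10.5420 = 1.1383

1.14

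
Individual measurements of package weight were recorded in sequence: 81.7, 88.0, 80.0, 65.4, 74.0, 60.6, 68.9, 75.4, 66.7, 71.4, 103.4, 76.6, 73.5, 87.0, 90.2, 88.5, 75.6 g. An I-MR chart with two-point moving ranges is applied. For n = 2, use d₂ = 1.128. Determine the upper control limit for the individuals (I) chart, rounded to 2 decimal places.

X̄ = (81.7 + 88.0 + 80.0 + 65.4 + 74.0 + 60.6 + 68.9 + 75.4 + 66.7 + 71.4 + 103.4 + 76.6 + 73.5 + 87.0 + 90.2 + 88.5 + 75.6) / 17 = 78.0529
Moving ranges: 6.3, 8.0, 14.6, 8.6, 13.4, 8.3, 6.5, 8.7, 4.7, 32.0, 26.8, 3.1, 13.5, 3.2, 1.7, 12.9; M̄R̄ = 172.3000 / 16 = 10.7688
UCL = X̄ + 3·M̄R̄/d₂ = 78.0529 + 3 × 10.7688 / 1.128 = 106.6932

106.69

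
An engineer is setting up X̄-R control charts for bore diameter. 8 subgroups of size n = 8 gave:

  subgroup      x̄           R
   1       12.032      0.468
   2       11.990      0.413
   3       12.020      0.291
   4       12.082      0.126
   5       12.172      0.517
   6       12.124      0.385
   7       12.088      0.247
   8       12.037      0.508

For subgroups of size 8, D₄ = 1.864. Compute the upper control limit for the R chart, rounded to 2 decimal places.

0.69

R̄ = (0.468 + 0.413 + 0.291 + 0.126 + 0.517 + 0.385 + 0.247 + 0.508) / 8 = 2.9550 / 8 = 0.3694
UCL_R = D₄·R̄ = 1.864 × 0.3694 = 0.6885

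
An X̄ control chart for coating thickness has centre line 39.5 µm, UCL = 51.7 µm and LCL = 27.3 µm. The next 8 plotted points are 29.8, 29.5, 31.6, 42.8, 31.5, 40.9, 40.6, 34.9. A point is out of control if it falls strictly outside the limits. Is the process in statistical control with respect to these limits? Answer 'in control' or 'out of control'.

All 8 points lie within [27.3, 51.7].

in control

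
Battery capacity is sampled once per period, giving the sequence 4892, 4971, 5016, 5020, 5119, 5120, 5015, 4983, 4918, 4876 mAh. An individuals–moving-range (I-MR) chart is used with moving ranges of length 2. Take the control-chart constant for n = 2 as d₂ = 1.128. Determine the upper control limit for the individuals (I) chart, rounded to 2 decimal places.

X̄ = (4892 + 4971 + 5016 + 5020 + 5119 + 5120 + 5015 + 4983 + 4918 + 4876) / 10 = 4993.0000
Moving ranges: 79, 45, 4, 99, 1, 105, 32, 65, 42; M̄R̄ = 472.0000 / 9 = 52.4444
UCL = X̄ + 3·M̄R̄/d₂ = 4993.0000 + 3 × 52.4444 / 1.128 = 5132.4799

5132.48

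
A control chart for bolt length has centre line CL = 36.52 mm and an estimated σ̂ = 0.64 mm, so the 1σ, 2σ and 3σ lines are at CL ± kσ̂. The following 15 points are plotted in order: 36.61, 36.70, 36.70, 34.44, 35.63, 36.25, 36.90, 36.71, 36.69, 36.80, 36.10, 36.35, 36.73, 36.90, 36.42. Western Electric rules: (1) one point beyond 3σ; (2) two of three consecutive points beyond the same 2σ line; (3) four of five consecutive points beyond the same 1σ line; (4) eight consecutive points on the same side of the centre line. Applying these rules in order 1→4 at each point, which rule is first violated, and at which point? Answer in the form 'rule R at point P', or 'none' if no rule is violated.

rule 1 at point 4

Zone of each point (C = within 1σ̂, B = 1σ̂–2σ̂, A = 2σ̂–3σ̂, * = beyond 3σ̂; sign = side of CL): 1:+C, 2:+C, 3:+C, 4:-*, 5:-B, 6:-C, 7:+C, 8:+C, 9:+C, 10:+C, 11:-C, 12:-C, 13:+C, 14:+C, 15:-C
Rule 1 (one point beyond the 3σ limits) is satisfied at point 4.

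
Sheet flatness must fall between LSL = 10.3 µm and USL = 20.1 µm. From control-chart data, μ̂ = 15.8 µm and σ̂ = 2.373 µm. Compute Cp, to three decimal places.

Cp = (USL − LSL) / (6σ̂) = (20.1 − 10.3) / (6 × 2.373) = 9.8000 / 14.2380 = 0.6883

0.688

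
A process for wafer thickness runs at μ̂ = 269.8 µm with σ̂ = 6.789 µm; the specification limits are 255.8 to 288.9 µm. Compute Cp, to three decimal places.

0.813

Cp = (USL − LSL) / (6σ̂) = (288.9 − 255.8) / (6 × 6.789) = 33.1000 / 40.7340 = 0.8126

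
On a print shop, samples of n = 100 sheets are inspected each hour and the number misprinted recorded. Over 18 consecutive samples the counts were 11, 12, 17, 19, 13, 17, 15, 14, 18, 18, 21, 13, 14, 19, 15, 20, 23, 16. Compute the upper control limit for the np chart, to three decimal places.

p̄ = Σdᵢ / (k·n) = 295 / (18 × 100) = 0.16389
UCL = np̄ + 3·√(np̄(1−p̄)) = 16.3889 + 3 × √(16.3889×0.83611) = 16.3889 + 3 × 3.7017 = 27.4941

27.494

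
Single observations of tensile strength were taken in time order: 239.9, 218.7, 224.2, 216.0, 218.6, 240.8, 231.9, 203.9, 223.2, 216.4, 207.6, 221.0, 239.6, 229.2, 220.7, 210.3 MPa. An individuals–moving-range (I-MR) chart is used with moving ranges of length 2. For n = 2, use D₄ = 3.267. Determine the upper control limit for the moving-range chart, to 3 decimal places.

41.992

Moving ranges: 21.2, 5.5, 8.2, 2.6, 22.2, 8.9, 28.0, 19.3, 6.8, 8.8, 13.4, 18.6, 10.4, 8.5, 10.4; M̄R̄ = 192.8000 / 15 = 12.8533
UCL_MR = D₄·M̄R̄ = 3.267 × 12.8533 = 41.9918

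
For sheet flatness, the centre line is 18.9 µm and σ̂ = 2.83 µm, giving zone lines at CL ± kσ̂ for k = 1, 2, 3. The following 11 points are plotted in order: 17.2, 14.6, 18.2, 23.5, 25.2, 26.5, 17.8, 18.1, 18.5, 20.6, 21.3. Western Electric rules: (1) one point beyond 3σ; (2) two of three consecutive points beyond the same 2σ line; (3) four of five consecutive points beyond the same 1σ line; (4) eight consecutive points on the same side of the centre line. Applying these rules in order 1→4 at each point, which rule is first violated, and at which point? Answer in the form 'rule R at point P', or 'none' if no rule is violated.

rule 2 at point 6

Zone of each point (C = within 1σ̂, B = 1σ̂–2σ̂, A = 2σ̂–3σ̂, * = beyond 3σ̂; sign = side of CL): 1:-C, 2:-B, 3:-C, 4:+B, 5:+A, 6:+A, 7:-C, 8:-C, 9:-C, 10:+C, 11:+C
Rule 2 (two of three consecutive points beyond the same 2σ limit) is satisfied at point 6.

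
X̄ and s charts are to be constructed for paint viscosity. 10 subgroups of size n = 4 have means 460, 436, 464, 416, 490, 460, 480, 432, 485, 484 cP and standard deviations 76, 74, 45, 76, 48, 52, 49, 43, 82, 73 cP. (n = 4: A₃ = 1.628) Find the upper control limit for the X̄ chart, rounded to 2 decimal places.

X̄̄ = (460 + 436 + 464 + 416 + 490 + 460 + 480 + 432 + 485 + 484) / 10 = 460.7000
s̄ = (76 + 74 + 45 + 76 + 48 + 52 + 49 + 43 + 82 + 73) / 10 = 61.8000
UCL = X̄̄ + A₃·s̄ = 460.7000 + 1.628 × 61.8000 = 561.3104

561.31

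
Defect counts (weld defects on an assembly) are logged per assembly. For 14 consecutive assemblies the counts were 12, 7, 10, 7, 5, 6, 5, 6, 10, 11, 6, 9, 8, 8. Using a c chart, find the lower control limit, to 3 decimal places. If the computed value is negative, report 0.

0.000

c̄ = (12 + 7 + 10 + 7 + 5 + 6 + 5 + 6 + 10 + 11 + 6 + 9 + 8 + 8) / 14 = 110 / 14 = 7.8571
LCL = c̄ − 3√c̄ = 7.8571 − 3 × 2.8031 = -0.5520 → 0 (cannot be negative)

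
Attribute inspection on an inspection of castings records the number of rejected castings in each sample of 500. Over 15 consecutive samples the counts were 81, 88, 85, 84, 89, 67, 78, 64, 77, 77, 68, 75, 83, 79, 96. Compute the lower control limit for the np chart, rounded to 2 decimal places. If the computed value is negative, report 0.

54.88

p̄ = Σdᵢ / (k·n) = 1191 / (15 × 500) = 0.15880
LCL = np̄ − 3·√(np̄(1−p̄)) = 79.4000 − 3 × 8.1726 = 54.8822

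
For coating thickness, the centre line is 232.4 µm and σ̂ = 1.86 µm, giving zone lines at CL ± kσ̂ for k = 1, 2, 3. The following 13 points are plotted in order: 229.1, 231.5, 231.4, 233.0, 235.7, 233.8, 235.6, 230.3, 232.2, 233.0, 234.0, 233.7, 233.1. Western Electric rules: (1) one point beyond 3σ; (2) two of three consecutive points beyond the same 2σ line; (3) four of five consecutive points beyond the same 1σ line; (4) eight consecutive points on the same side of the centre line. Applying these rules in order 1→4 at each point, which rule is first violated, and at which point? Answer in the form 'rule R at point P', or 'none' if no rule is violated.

none

Zone of each point (C = within 1σ̂, B = 1σ̂–2σ̂, A = 2σ̂–3σ̂, * = beyond 3σ̂; sign = side of CL): 1:-B, 2:-C, 3:-C, 4:+C, 5:+B, 6:+C, 7:+B, 8:-B, 9:-C, 10:+C, 11:+C, 12:+C, 13:+C
No rule fires across all 13 points.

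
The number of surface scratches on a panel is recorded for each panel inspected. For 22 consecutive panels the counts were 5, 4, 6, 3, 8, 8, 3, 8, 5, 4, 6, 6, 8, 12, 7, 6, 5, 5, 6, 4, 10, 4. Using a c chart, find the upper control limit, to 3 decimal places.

13.422

c̄ = (5 + 4 + 6 + 3 + 8 + 8 + 3 + 8 + 5 + 4 + 6 + 6 + 8 + 12 + 7 + 6 + 5 + 5 + 6 + 4 + 10 + 4) / 22 = 133 / 22 = 6.0455
UCL = c̄ + 3√c̄ = 6.0455 + 3 × √6.0455 = 6.0455 + 3 × 2.4588 = 13.4217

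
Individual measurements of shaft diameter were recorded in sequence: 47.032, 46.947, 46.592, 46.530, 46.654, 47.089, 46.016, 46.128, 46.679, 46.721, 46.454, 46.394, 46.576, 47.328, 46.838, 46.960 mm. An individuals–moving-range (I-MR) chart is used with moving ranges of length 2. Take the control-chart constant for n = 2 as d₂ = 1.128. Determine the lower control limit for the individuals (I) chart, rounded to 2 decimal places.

X̄ = (47.032 + 46.947 + 46.592 + 46.530 + 46.654 + 47.089 + 46.016 + 46.128 + 46.679 + 46.721 + 46.454 + 46.394 + 46.576 + 47.328 + 46.838 + 46.960) / 16 = 46.6836
Moving ranges: 0.085, 0.355, 0.062, 0.124, 0.435, 1.073, 0.112, 0.551, 0.042, 0.267, 0.060, 0.182, 0.752, 0.490, 0.122; M̄R̄ = 4.7120 / 15 = 0.3141
LCL = X̄ − 3·M̄R̄/d₂ = 46.6836 − 3 × 0.3141 / 1.128 = 45.8482

45.85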